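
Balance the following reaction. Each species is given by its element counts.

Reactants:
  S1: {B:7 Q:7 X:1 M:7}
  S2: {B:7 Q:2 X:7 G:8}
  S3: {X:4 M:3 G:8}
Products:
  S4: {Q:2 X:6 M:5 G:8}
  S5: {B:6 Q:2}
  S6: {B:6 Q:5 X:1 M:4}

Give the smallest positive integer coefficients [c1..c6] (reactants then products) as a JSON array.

B: 4·7+2·7+1·0 = 42 | 3·0+3·6+4·6 = 42
Q: 4·7+2·2+1·0 = 32 | 3·2+3·2+4·5 = 32
X: 4·1+2·7+1·4 = 22 | 3·6+3·0+4·1 = 22
M: 4·7+2·0+1·3 = 31 | 3·5+3·0+4·4 = 31
G: 4·0+2·8+1·8 = 24 | 3·8+3·0+4·0 = 24
gcd(4,2,1,3,3,4) = 1

Coefficients: [4, 2, 1, 3, 3, 4]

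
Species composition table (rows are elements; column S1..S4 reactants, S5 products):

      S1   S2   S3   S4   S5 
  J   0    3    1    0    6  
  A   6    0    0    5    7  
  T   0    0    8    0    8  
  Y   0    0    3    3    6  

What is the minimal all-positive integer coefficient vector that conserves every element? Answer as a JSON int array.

J: 1·0+5·3+3·1+3·0 = 18 | 3·6 = 18
A: 1·6+5·0+3·0+3·5 = 21 | 3·7 = 21
T: 1·0+5·0+3·8+3·0 = 24 | 3·8 = 24
Y: 1·0+5·0+3·3+3·3 = 18 | 3·6 = 18
gcd(1,5,3,3,3) = 1

Coefficients: [1, 5, 3, 3, 3]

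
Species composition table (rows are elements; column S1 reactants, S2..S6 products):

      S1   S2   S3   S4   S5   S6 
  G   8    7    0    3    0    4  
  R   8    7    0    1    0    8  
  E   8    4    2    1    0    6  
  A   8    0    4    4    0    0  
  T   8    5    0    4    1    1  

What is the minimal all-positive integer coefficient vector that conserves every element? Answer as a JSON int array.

G: 3·8 = 24 | 2·7+4·0+2·3+5·0+1·4 = 24
R: 3·8 = 24 | 2·7+4·0+2·1+5·0+1·8 = 24
E: 3·8 = 24 | 2·4+4·2+2·1+5·0+1·6 = 24
A: 3·8 = 24 | 2·0+4·4+2·4+5·0+1·0 = 24
T: 3·8 = 24 | 2·5+4·0+2·4+5·1+1·1 = 24
gcd(3,2,4,2,5,1) = 1

Coefficients: [3, 2, 4, 2, 5, 1]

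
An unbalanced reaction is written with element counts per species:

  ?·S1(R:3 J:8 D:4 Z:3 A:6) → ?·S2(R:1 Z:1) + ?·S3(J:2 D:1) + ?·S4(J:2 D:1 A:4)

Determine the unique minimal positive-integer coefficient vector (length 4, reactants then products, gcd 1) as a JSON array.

R: 2·3 = 6 | 6·1+5·0+3·0 = 6
J: 2·8 = 16 | 6·0+5·2+3·2 = 16
D: 2·4 = 8 | 6·0+5·1+3·1 = 8
Z: 2·3 = 6 | 6·1+5·0+3·0 = 6
A: 2·6 = 12 | 6·0+5·0+3·4 = 12
gcd(2,6,5,3) = 1

Coefficients: [2, 6, 5, 3]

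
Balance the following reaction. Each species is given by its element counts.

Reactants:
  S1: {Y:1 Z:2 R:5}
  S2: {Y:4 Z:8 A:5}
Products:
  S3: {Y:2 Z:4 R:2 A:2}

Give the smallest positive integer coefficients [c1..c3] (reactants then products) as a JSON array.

Y: 2·1+2·4 = 10 | 5·2 = 10
Z: 2·2+2·8 = 20 | 5·4 = 20
R: 2·5+2·0 = 10 | 5·2 = 10
A: 2·0+2·5 = 10 | 5·2 = 10
gcd(2,2,5) = 1

Coefficients: [2, 2, 5]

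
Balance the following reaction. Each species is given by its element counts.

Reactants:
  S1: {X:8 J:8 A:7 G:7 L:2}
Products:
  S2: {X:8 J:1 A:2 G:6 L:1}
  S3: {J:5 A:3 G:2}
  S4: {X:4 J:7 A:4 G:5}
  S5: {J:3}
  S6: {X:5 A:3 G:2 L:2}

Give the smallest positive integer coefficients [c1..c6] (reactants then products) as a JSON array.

X: 5·8 = 40 | 2·8+5·0+1·4+2·0+4·5 = 40
J: 5·8 = 40 | 2·1+5·5+1·7+2·3+4·0 = 40
A: 5·7 = 35 | 2·2+5·3+1·4+2·0+4·3 = 35
G: 5·7 = 35 | 2·6+5·2+1·5+2·0+4·2 = 35
L: 5·2 = 10 | 2·1+5·0+1·0+2·0+4·2 = 10
gcd(5,2,5,1,2,4) = 1

Coefficients: [5, 2, 5, 1, 2, 4]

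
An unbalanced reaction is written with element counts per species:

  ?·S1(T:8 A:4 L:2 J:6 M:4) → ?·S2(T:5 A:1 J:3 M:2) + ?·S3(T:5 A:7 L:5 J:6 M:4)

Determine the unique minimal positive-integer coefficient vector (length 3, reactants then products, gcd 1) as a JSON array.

T: 5·8 = 40 | 6·5+2·5 = 40
A: 5·4 = 20 | 6·1+2·7 = 20
L: 5·2 = 10 | 6·0+2·5 = 10
J: 5·6 = 30 | 6·3+2·6 = 30
M: 5·4 = 20 | 6·2+2·4 = 20
gcd(5,6,2) = 1

Coefficients: [5, 6, 2]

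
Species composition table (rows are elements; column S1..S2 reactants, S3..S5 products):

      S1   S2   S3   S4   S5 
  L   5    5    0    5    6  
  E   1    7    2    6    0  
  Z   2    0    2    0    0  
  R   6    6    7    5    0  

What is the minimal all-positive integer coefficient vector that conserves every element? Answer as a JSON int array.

L: 6·5+6·5 = 60 | 6·0+6·5+5·6 = 60
E: 6·1+6·7 = 48 | 6·2+6·6+5·0 = 48
Z: 6·2+6·0 = 12 | 6·2+6·0+5·0 = 12
R: 6·6+6·6 = 72 | 6·7+6·5+5·0 = 72
gcd(6,6,6,6,5) = 1

Coefficients: [6, 6, 6, 6, 5]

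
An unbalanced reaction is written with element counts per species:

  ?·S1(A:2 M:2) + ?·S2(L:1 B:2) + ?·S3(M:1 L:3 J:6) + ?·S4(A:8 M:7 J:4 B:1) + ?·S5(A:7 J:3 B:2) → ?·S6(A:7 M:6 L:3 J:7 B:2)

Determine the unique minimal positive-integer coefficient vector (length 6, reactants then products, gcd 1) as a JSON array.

A: 6·2+3·0+4·0+2·8+1·7 = 35 | 5·7 = 35
M: 6·2+3·0+4·1+2·7+1·0 = 30 | 5·6 = 30
L: 6·0+3·1+4·3+2·0+1·0 = 15 | 5·3 = 15
J: 6·0+3·0+4·6+2·4+1·3 = 35 | 5·7 = 35
B: 6·0+3·2+4·0+2·1+1·2 = 10 | 5·2 = 10
gcd(6,3,4,2,1,5) = 1

Coefficients: [6, 3, 4, 2, 1, 5]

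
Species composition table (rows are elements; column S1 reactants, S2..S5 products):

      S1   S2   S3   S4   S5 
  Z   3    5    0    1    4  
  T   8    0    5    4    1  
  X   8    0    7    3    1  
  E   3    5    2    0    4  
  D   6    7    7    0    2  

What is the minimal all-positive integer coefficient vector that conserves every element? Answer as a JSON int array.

Z: 5·3 = 15 | 1·5+3·0+6·1+1·4 = 15
T: 5·8 = 40 | 1·0+3·5+6·4+1·1 = 40
X: 5·8 = 40 | 1·0+3·7+6·3+1·1 = 40
E: 5·3 = 15 | 1·5+3·2+6·0+1·4 = 15
D: 5·6 = 30 | 1·7+3·7+6·0+1·2 = 30
gcd(5,1,3,6,1) = 1

Coefficients: [5, 1, 3, 6, 1]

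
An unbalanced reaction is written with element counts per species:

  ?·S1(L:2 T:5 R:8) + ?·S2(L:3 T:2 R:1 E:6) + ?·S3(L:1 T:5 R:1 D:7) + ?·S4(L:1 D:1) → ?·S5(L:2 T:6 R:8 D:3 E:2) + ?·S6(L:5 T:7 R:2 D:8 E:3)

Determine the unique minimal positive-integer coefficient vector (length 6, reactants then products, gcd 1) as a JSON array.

L: 3·2+3·3+5·1+6·1 = 26 | 3·2+4·5 = 26
T: 3·5+3·2+5·5+6·0 = 46 | 3·6+4·7 = 46
R: 3·8+3·1+5·1+6·0 = 32 | 3·8+4·2 = 32
D: 3·0+3·0+5·7+6·1 = 41 | 3·3+4·8 = 41
E: 3·0+3·6+5·0+6·0 = 18 | 3·2+4·3 = 18
gcd(3,3,5,6,3,4) = 1

Coefficients: [3, 3, 5, 6, 3, 4]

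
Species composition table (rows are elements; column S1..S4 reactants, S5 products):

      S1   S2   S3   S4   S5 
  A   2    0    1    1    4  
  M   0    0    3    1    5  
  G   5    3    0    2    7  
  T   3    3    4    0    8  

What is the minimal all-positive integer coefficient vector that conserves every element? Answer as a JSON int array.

Coefficients: [3, 1, 5, 5, 4]

A: 3·2+1·0+5·1+5·1 = 16 | 4·4 = 16
M: 3·0+1·0+5·3+5·1 = 20 | 4·5 = 20
G: 3·5+1·3+5·0+5·2 = 28 | 4·7 = 28
T: 3·3+1·3+5·4+5·0 = 32 | 4·8 = 32
gcd(3,1,5,5,4) = 1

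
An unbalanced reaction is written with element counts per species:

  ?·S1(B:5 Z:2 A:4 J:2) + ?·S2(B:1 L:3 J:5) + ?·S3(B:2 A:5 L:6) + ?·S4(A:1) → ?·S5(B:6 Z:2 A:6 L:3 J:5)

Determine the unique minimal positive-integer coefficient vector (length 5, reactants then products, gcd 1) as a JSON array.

B: 5·5+3·1+1·2+5·0 = 30 | 5·6 = 30
Z: 5·2+3·0+1·0+5·0 = 10 | 5·2 = 10
A: 5·4+3·0+1·5+5·1 = 30 | 5·6 = 30
L: 5·0+3·3+1·6+5·0 = 15 | 5·3 = 15
J: 5·2+3·5+1·0+5·0 = 25 | 5·5 = 25
gcd(5,3,1,5,5) = 1

Coefficients: [5, 3, 1, 5, 5]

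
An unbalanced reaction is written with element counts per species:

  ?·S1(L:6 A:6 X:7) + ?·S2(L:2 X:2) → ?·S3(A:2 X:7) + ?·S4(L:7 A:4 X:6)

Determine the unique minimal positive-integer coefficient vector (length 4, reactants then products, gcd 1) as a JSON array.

L: 3·6+5·2 = 28 | 1·0+4·7 = 28
A: 3·6+5·0 = 18 | 1·2+4·4 = 18
X: 3·7+5·2 = 31 | 1·7+4·6 = 31
gcd(3,5,1,4) = 1

Coefficients: [3, 5, 1, 4]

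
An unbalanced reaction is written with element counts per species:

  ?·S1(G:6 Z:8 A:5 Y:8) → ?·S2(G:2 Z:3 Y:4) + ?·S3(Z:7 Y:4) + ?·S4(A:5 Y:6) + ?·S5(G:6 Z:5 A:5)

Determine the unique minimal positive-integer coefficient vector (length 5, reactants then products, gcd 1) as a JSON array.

G: 5·6 = 30 | 6·2+1·0+2·0+3·6 = 30
Z: 5·8 = 40 | 6·3+1·7+2·0+3·5 = 40
A: 5·5 = 25 | 6·0+1·0+2·5+3·5 = 25
Y: 5·8 = 40 | 6·4+1·4+2·6+3·0 = 40
gcd(5,6,1,2,3) = 1

Coefficients: [5, 6, 1, 2, 3]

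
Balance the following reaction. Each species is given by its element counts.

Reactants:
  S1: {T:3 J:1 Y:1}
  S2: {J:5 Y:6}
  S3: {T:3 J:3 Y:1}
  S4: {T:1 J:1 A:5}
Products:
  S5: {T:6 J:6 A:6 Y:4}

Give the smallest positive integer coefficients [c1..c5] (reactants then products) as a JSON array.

Coefficients: [5, 2, 3, 6, 5]

T: 5·3+2·0+3·3+6·1 = 30 | 5·6 = 30
J: 5·1+2·5+3·3+6·1 = 30 | 5·6 = 30
A: 5·0+2·0+3·0+6·5 = 30 | 5·6 = 30
Y: 5·1+2·6+3·1+6·0 = 20 | 5·4 = 20
gcd(5,2,3,6,5) = 1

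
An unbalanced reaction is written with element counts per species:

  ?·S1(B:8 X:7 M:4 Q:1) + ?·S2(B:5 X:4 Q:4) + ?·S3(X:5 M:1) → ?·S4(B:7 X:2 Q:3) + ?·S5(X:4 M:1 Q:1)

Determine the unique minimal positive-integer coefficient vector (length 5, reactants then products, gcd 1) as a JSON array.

B: 1·8+4·5+1·0 = 28 | 4·7+5·0 = 28
X: 1·7+4·4+1·5 = 28 | 4·2+5·4 = 28
M: 1·4+4·0+1·1 = 5 | 4·0+5·1 = 5
Q: 1·1+4·4+1·0 = 17 | 4·3+5·1 = 17
gcd(1,4,1,4,5) = 1

Coefficients: [1, 4, 1, 4, 5]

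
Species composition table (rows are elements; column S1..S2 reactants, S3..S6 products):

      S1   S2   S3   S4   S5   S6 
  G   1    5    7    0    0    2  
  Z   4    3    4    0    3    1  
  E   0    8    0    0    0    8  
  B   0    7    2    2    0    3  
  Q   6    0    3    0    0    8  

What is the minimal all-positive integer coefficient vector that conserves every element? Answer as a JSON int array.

Coefficients: [5, 3, 2, 4, 6, 3]

G: 5·1+3·5 = 20 | 2·7+4·0+6·0+3·2 = 20
Z: 5·4+3·3 = 29 | 2·4+4·0+6·3+3·1 = 29
E: 5·0+3·8 = 24 | 2·0+4·0+6·0+3·8 = 24
B: 5·0+3·7 = 21 | 2·2+4·2+6·0+3·3 = 21
Q: 5·6+3·0 = 30 | 2·3+4·0+6·0+3·8 = 30
gcd(5,3,2,4,6,3) = 1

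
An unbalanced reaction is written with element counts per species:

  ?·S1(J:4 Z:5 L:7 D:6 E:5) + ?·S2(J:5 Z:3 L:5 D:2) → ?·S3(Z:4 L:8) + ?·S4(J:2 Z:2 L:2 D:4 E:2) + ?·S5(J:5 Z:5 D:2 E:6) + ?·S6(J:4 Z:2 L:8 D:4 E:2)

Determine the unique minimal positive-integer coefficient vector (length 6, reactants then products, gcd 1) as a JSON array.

J: 6·4+2·5 = 34 | 2·0+6·2+2·5+3·4 = 34
Z: 6·5+2·3 = 36 | 2·4+6·2+2·5+3·2 = 36
L: 6·7+2·5 = 52 | 2·8+6·2+2·0+3·8 = 52
D: 6·6+2·2 = 40 | 2·0+6·4+2·2+3·4 = 40
E: 6·5+2·0 = 30 | 2·0+6·2+2·6+3·2 = 30
gcd(6,2,2,6,2,3) = 1

Coefficients: [6, 2, 2, 6, 2, 3]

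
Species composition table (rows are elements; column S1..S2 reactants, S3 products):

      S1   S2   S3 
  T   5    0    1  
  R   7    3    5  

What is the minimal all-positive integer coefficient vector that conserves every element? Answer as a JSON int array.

T: 1·5+6·0 = 5 | 5·1 = 5
R: 1·7+6·3 = 25 | 5·5 = 25
gcd(1,6,5) = 1

Coefficients: [1, 6, 5]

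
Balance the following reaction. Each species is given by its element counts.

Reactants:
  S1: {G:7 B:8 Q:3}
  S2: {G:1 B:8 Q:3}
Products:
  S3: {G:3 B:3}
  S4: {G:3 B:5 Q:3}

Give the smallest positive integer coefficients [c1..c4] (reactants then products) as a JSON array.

Coefficients: [5, 1, 6, 6]

G: 5·7+1·1 = 36 | 6·3+6·3 = 36
B: 5·8+1·8 = 48 | 6·3+6·5 = 48
Q: 5·3+1·3 = 18 | 6·0+6·3 = 18
gcd(5,1,6,6) = 1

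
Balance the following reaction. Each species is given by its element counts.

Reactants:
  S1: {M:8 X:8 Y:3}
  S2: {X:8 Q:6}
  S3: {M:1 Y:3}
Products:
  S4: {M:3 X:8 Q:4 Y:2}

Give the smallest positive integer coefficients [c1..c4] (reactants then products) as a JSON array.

M: 1·8+2·0+1·1 = 9 | 3·3 = 9
X: 1·8+2·8+1·0 = 24 | 3·8 = 24
Q: 1·0+2·6+1·0 = 12 | 3·4 = 12
Y: 1·3+2·0+1·3 = 6 | 3·2 = 6
gcd(1,2,1,3) = 1

Coefficients: [1, 2, 1, 3]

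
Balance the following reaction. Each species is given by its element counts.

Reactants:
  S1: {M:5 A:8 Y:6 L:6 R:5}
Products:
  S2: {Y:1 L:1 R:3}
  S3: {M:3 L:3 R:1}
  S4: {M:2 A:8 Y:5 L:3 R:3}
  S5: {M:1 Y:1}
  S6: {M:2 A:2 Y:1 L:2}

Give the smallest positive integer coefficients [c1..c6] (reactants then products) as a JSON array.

M: 6·5 = 30 | 4·0+3·3+5·2+3·1+4·2 = 30
A: 6·8 = 48 | 4·0+3·0+5·8+3·0+4·2 = 48
Y: 6·6 = 36 | 4·1+3·0+5·5+3·1+4·1 = 36
L: 6·6 = 36 | 4·1+3·3+5·3+3·0+4·2 = 36
R: 6·5 = 30 | 4·3+3·1+5·3+3·0+4·0 = 30
gcd(6,4,3,5,3,4) = 1

Coefficients: [6, 4, 3, 5, 3, 4]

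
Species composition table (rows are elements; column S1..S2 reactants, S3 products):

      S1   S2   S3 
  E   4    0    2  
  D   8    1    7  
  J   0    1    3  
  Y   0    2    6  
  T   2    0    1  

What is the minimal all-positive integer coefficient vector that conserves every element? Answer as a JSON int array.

Coefficients: [1, 6, 2]

E: 1·4+6·0 = 4 | 2·2 = 4
D: 1·8+6·1 = 14 | 2·7 = 14
J: 1·0+6·1 = 6 | 2·3 = 6
Y: 1·0+6·2 = 12 | 2·6 = 12
T: 1·2+6·0 = 2 | 2·1 = 2
gcd(1,6,2) = 1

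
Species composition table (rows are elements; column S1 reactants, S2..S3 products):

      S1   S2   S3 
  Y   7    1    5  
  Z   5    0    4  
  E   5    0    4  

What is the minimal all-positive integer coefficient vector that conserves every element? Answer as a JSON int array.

Y: 4·7 = 28 | 3·1+5·5 = 28
Z: 4·5 = 20 | 3·0+5·4 = 20
E: 4·5 = 20 | 3·0+5·4 = 20
gcd(4,3,5) = 1

Coefficients: [4, 3, 5]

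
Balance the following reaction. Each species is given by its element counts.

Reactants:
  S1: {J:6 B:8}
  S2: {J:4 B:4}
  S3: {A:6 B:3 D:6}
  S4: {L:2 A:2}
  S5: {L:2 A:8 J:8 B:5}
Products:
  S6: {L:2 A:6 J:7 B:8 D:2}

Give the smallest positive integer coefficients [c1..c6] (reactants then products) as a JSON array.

L: 3·0+2·0+2·0+4·2+2·2 = 12 | 6·2 = 12
A: 3·0+2·0+2·6+4·2+2·8 = 36 | 6·6 = 36
J: 3·6+2·4+2·0+4·0+2·8 = 42 | 6·7 = 42
B: 3·8+2·4+2·3+4·0+2·5 = 48 | 6·8 = 48
D: 3·0+2·0+2·6+4·0+2·0 = 12 | 6·2 = 12
gcd(3,2,2,4,2,6) = 1

Coefficients: [3, 2, 2, 4, 2, 6]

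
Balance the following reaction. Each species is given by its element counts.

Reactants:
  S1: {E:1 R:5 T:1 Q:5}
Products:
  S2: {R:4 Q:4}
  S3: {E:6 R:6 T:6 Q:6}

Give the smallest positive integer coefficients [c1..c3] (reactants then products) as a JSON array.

Coefficients: [6, 6, 1]

E: 6·1 = 6 | 6·0+1·6 = 6
R: 6·5 = 30 | 6·4+1·6 = 30
T: 6·1 = 6 | 6·0+1·6 = 6
Q: 6·5 = 30 | 6·4+1·6 = 30
gcd(6,6,1) = 1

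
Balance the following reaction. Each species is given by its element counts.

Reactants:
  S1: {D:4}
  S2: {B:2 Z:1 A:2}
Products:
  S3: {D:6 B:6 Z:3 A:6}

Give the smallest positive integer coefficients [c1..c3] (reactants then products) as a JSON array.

D: 3·4+6·0 = 12 | 2·6 = 12
B: 3·0+6·2 = 12 | 2·6 = 12
Z: 3·0+6·1 = 6 | 2·3 = 6
A: 3·0+6·2 = 12 | 2·6 = 12
gcd(3,6,2) = 1

Coefficients: [3, 6, 2]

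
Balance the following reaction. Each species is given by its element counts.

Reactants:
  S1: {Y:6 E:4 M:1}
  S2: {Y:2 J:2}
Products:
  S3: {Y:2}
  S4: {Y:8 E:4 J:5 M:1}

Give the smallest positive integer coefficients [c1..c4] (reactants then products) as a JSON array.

Coefficients: [2, 5, 3, 2]

Y: 2·6+5·2 = 22 | 3·2+2·8 = 22
E: 2·4+5·0 = 8 | 3·0+2·4 = 8
J: 2·0+5·2 = 10 | 3·0+2·5 = 10
M: 2·1+5·0 = 2 | 3·0+2·1 = 2
gcd(2,5,3,2) = 1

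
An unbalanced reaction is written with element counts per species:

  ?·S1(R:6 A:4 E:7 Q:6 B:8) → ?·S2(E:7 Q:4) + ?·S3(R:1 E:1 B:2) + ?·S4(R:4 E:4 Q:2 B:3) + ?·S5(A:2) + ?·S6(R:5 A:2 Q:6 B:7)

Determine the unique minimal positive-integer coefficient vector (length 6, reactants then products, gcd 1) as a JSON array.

Coefficients: [2, 1, 3, 1, 3, 1]

R: 2·6 = 12 | 1·0+3·1+1·4+3·0+1·5 = 12
A: 2·4 = 8 | 1·0+3·0+1·0+3·2+1·2 = 8
E: 2·7 = 14 | 1·7+3·1+1·4+3·0+1·0 = 14
Q: 2·6 = 12 | 1·4+3·0+1·2+3·0+1·6 = 12
B: 2·8 = 16 | 1·0+3·2+1·3+3·0+1·7 = 16
gcd(2,1,3,1,3,1) = 1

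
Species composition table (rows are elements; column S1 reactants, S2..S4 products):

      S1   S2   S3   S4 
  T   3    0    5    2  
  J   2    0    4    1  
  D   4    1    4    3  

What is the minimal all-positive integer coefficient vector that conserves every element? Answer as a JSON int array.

Coefficients: [3, 2, 1, 2]

T: 3·3 = 9 | 2·0+1·5+2·2 = 9
J: 3·2 = 6 | 2·0+1·4+2·1 = 6
D: 3·4 = 12 | 2·1+1·4+2·3 = 12
gcd(3,2,1,2) = 1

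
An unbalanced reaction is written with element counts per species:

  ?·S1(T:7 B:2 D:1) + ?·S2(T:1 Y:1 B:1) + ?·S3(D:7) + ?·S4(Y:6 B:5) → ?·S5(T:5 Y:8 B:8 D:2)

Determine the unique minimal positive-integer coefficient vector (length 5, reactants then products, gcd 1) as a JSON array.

T: 3·7+4·1+1·0+6·0 = 25 | 5·5 = 25
Y: 3·0+4·1+1·0+6·6 = 40 | 5·8 = 40
B: 3·2+4·1+1·0+6·5 = 40 | 5·8 = 40
D: 3·1+4·0+1·7+6·0 = 10 | 5·2 = 10
gcd(3,4,1,6,5) = 1

Coefficients: [3, 4, 1, 6, 5]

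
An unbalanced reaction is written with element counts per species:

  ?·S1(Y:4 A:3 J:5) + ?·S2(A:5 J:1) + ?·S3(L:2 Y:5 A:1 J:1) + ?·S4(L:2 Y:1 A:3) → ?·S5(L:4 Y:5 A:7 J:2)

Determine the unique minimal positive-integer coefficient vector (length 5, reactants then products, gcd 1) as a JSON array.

L: 1·0+1·0+2·2+6·2 = 16 | 4·4 = 16
Y: 1·4+1·0+2·5+6·1 = 20 | 4·5 = 20
A: 1·3+1·5+2·1+6·3 = 28 | 4·7 = 28
J: 1·5+1·1+2·1+6·0 = 8 | 4·2 = 8
gcd(1,1,2,6,4) = 1

Coefficients: [1, 1, 2, 6, 4]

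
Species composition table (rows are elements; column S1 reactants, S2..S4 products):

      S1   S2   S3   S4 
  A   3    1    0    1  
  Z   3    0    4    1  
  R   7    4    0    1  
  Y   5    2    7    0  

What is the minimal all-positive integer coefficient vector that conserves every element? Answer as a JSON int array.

Coefficients: [3, 4, 1, 5]

A: 3·3 = 9 | 4·1+1·0+5·1 = 9
Z: 3·3 = 9 | 4·0+1·4+5·1 = 9
R: 3·7 = 21 | 4·4+1·0+5·1 = 21
Y: 3·5 = 15 | 4·2+1·7+5·0 = 15
gcd(3,4,1,5) = 1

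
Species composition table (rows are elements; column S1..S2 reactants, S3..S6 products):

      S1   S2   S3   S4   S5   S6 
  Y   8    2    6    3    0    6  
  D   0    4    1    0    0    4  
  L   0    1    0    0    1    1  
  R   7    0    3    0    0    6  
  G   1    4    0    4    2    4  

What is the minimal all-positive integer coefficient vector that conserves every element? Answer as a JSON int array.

Coefficients: [6, 6, 4, 2, 1, 5]

Y: 6·8+6·2 = 60 | 4·6+2·3+1·0+5·6 = 60
D: 6·0+6·4 = 24 | 4·1+2·0+1·0+5·4 = 24
L: 6·0+6·1 = 6 | 4·0+2·0+1·1+5·1 = 6
R: 6·7+6·0 = 42 | 4·3+2·0+1·0+5·6 = 42
G: 6·1+6·4 = 30 | 4·0+2·4+1·2+5·4 = 30
gcd(6,6,4,2,1,5) = 1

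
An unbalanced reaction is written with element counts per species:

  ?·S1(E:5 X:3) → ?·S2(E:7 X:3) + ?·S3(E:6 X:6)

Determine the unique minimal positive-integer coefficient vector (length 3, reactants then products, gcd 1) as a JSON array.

Coefficients: [4, 2, 1]

E: 4·5 = 20 | 2·7+1·6 = 20
X: 4·3 = 12 | 2·3+1·6 = 12
gcd(4,2,1) = 1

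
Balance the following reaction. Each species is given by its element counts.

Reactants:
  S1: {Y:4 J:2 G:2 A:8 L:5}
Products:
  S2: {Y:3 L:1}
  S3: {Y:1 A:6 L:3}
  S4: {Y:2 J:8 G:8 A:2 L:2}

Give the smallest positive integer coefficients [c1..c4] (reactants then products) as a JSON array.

Coefficients: [4, 3, 5, 1]

Y: 4·4 = 16 | 3·3+5·1+1·2 = 16
J: 4·2 = 8 | 3·0+5·0+1·8 = 8
G: 4·2 = 8 | 3·0+5·0+1·8 = 8
A: 4·8 = 32 | 3·0+5·6+1·2 = 32
L: 4·5 = 20 | 3·1+5·3+1·2 = 20
gcd(4,3,5,1) = 1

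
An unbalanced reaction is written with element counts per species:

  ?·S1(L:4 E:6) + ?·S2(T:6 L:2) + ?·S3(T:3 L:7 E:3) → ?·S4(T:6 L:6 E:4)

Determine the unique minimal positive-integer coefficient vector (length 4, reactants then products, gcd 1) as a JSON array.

T: 3·0+5·6+2·3 = 36 | 6·6 = 36
L: 3·4+5·2+2·7 = 36 | 6·6 = 36
E: 3·6+5·0+2·3 = 24 | 6·4 = 24
gcd(3,5,2,6) = 1

Coefficients: [3, 5, 2, 6]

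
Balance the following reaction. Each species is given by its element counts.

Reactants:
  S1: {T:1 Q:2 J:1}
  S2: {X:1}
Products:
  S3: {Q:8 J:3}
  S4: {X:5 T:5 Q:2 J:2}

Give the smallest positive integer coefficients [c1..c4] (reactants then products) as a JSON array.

X: 5·0+5·1 = 5 | 1·0+1·5 = 5
T: 5·1+5·0 = 5 | 1·0+1·5 = 5
Q: 5·2+5·0 = 10 | 1·8+1·2 = 10
J: 5·1+5·0 = 5 | 1·3+1·2 = 5
gcd(5,5,1,1) = 1

Coefficients: [5, 5, 1, 1]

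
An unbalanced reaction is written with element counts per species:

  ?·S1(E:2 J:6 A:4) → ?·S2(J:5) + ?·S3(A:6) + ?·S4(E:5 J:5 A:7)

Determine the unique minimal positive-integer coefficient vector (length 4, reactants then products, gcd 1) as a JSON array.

Coefficients: [5, 4, 1, 2]

E: 5·2 = 10 | 4·0+1·0+2·5 = 10
J: 5·6 = 30 | 4·5+1·0+2·5 = 30
A: 5·4 = 20 | 4·0+1·6+2·7 = 20
gcd(5,4,1,2) = 1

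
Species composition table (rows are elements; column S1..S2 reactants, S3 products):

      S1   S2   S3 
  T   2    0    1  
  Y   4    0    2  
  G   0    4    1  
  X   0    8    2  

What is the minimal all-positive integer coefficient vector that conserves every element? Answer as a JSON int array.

T: 2·2+1·0 = 4 | 4·1 = 4
Y: 2·4+1·0 = 8 | 4·2 = 8
G: 2·0+1·4 = 4 | 4·1 = 4
X: 2·0+1·8 = 8 | 4·2 = 8
gcd(2,1,4) = 1

Coefficients: [2, 1, 4]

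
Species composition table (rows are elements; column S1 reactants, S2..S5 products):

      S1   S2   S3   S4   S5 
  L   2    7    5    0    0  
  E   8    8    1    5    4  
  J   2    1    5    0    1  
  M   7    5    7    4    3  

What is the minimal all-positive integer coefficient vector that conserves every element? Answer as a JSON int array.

Coefficients: [6, 1, 1, 3, 6]

L: 6·2 = 12 | 1·7+1·5+3·0+6·0 = 12
E: 6·8 = 48 | 1·8+1·1+3·5+6·4 = 48
J: 6·2 = 12 | 1·1+1·5+3·0+6·1 = 12
M: 6·7 = 42 | 1·5+1·7+3·4+6·3 = 42
gcd(6,1,1,3,6) = 1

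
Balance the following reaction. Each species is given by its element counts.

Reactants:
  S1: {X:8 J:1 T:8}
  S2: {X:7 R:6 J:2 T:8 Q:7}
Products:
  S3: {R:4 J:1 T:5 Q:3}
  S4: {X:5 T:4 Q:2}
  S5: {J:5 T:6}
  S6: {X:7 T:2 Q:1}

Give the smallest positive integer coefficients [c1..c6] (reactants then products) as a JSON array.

X: 3·8+4·7 = 52 | 6·0+2·5+1·0+6·7 = 52
R: 3·0+4·6 = 24 | 6·4+2·0+1·0+6·0 = 24
J: 3·1+4·2 = 11 | 6·1+2·0+1·5+6·0 = 11
T: 3·8+4·8 = 56 | 6·5+2·4+1·6+6·2 = 56
Q: 3·0+4·7 = 28 | 6·3+2·2+1·0+6·1 = 28
gcd(3,4,6,2,1,6) = 1

Coefficients: [3, 4, 6, 2, 1, 6]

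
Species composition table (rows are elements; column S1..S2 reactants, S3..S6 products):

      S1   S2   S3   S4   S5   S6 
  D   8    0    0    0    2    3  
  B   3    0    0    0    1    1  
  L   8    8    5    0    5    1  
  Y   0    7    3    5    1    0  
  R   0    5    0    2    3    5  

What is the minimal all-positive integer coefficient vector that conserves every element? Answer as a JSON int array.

D: 1·8+3·0 = 8 | 5·0+1·0+1·2+2·3 = 8
B: 1·3+3·0 = 3 | 5·0+1·0+1·1+2·1 = 3
L: 1·8+3·8 = 32 | 5·5+1·0+1·5+2·1 = 32
Y: 1·0+3·7 = 21 | 5·3+1·5+1·1+2·0 = 21
R: 1·0+3·5 = 15 | 5·0+1·2+1·3+2·5 = 15
gcd(1,3,5,1,1,2) = 1

Coefficients: [1, 3, 5, 1, 1, 2]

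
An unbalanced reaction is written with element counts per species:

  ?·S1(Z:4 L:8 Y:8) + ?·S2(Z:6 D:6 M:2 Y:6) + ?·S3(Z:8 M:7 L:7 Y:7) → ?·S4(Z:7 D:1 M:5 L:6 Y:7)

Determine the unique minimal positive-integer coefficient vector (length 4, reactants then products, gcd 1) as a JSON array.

Z: 1·4+1·6+4·8 = 42 | 6·7 = 42
D: 1·0+1·6+4·0 = 6 | 6·1 = 6
M: 1·0+1·2+4·7 = 30 | 6·5 = 30
L: 1·8+1·0+4·7 = 36 | 6·6 = 36
Y: 1·8+1·6+4·7 = 42 | 6·7 = 42
gcd(1,1,4,6) = 1

Coefficients: [1, 1, 4, 6]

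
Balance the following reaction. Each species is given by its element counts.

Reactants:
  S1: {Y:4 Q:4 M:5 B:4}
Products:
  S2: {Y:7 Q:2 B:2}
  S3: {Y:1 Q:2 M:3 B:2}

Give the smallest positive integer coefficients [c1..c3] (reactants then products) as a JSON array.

Coefficients: [3, 1, 5]

Y: 3·4 = 12 | 1·7+5·1 = 12
Q: 3·4 = 12 | 1·2+5·2 = 12
M: 3·5 = 15 | 1·0+5·3 = 15
B: 3·4 = 12 | 1·2+5·2 = 12
gcd(3,1,5) = 1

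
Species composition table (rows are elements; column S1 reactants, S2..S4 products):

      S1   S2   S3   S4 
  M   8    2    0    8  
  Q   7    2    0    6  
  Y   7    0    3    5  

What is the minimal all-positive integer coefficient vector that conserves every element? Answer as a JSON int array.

Coefficients: [2, 4, 3, 1]

M: 2·8 = 16 | 4·2+3·0+1·8 = 16
Q: 2·7 = 14 | 4·2+3·0+1·6 = 14
Y: 2·7 = 14 | 4·0+3·3+1·5 = 14
gcd(2,4,3,1) = 1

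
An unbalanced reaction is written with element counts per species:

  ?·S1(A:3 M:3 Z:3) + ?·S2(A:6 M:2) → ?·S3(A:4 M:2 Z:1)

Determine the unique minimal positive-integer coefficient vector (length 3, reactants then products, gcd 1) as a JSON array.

A: 2·3+3·6 = 24 | 6·4 = 24
M: 2·3+3·2 = 12 | 6·2 = 12
Z: 2·3+3·0 = 6 | 6·1 = 6
gcd(2,3,6) = 1

Coefficients: [2, 3, 6]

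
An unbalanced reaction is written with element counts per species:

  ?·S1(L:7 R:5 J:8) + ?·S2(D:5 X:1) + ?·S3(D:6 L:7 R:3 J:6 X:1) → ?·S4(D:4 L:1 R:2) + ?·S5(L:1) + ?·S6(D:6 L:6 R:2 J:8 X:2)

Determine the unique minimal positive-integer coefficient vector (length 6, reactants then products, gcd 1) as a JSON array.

D: 2·0+6·5+4·6 = 54 | 6·4+6·0+5·6 = 54
L: 2·7+6·0+4·7 = 42 | 6·1+6·1+5·6 = 42
R: 2·5+6·0+4·3 = 22 | 6·2+6·0+5·2 = 22
J: 2·8+6·0+4·6 = 40 | 6·0+6·0+5·8 = 40
X: 2·0+6·1+4·1 = 10 | 6·0+6·0+5·2 = 10
gcd(2,6,4,6,6,5) = 1

Coefficients: [2, 6, 4, 6, 6, 5]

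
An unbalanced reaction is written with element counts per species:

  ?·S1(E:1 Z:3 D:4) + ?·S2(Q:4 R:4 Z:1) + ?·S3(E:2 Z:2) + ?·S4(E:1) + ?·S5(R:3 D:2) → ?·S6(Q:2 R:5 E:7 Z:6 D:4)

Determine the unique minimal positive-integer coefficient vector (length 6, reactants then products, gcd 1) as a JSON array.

Coefficients: [1, 1, 4, 5, 2, 2]

Q: 1·0+1·4+4·0+5·0+2·0 = 4 | 2·2 = 4
R: 1·0+1·4+4·0+5·0+2·3 = 10 | 2·5 = 10
E: 1·1+1·0+4·2+5·1+2·0 = 14 | 2·7 = 14
Z: 1·3+1·1+4·2+5·0+2·0 = 12 | 2·6 = 12
D: 1·4+1·0+4·0+5·0+2·2 = 8 | 2·4 = 8
gcd(1,1,4,5,2,2) = 1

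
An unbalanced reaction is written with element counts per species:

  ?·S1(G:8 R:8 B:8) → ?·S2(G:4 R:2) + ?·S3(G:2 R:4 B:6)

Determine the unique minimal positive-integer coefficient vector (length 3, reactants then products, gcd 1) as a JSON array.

G: 3·8 = 24 | 4·4+4·2 = 24
R: 3·8 = 24 | 4·2+4·4 = 24
B: 3·8 = 24 | 4·0+4·6 = 24
gcd(3,4,4) = 1

Coefficients: [3, 4, 4]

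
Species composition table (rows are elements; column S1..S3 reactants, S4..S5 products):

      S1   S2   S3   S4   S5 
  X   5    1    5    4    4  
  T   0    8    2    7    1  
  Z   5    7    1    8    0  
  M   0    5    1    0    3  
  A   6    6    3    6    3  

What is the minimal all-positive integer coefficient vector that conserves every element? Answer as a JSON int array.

Coefficients: [1, 2, 5, 3, 5]

X: 1·5+2·1+5·5 = 32 | 3·4+5·4 = 32
T: 1·0+2·8+5·2 = 26 | 3·7+5·1 = 26
Z: 1·5+2·7+5·1 = 24 | 3·8+5·0 = 24
M: 1·0+2·5+5·1 = 15 | 3·0+5·3 = 15
A: 1·6+2·6+5·3 = 33 | 3·6+5·3 = 33
gcd(1,2,5,3,5) = 1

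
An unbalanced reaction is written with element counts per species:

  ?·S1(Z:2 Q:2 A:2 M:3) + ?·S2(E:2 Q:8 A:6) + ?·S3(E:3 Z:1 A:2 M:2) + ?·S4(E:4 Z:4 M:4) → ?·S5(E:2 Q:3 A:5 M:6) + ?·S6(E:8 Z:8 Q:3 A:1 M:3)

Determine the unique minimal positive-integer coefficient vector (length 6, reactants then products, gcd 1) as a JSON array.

Coefficients: [1, 2, 2, 5, 3, 3]

E: 1·0+2·2+2·3+5·4 = 30 | 3·2+3·8 = 30
Z: 1·2+2·0+2·1+5·4 = 24 | 3·0+3·8 = 24
Q: 1·2+2·8+2·0+5·0 = 18 | 3·3+3·3 = 18
A: 1·2+2·6+2·2+5·0 = 18 | 3·5+3·1 = 18
M: 1·3+2·0+2·2+5·4 = 27 | 3·6+3·3 = 27
gcd(1,2,2,5,3,3) = 1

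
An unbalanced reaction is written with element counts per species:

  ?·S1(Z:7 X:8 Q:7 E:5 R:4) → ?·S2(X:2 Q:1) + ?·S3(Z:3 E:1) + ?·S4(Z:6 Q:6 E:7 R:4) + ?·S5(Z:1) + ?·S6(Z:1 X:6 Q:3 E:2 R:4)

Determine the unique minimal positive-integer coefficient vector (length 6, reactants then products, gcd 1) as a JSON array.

Z: 2·7 = 14 | 5·0+1·3+1·6+4·1+1·1 = 14
X: 2·8 = 16 | 5·2+1·0+1·0+4·0+1·6 = 16
Q: 2·7 = 14 | 5·1+1·0+1·6+4·0+1·3 = 14
E: 2·5 = 10 | 5·0+1·1+1·7+4·0+1·2 = 10
R: 2·4 = 8 | 5·0+1·0+1·4+4·0+1·4 = 8
gcd(2,5,1,1,4,1) = 1

Coefficients: [2, 5, 1, 1, 4, 1]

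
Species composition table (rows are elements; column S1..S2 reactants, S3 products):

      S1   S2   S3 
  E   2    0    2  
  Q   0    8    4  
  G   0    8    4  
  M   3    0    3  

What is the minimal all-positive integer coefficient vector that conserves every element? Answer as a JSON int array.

E: 2·2+1·0 = 4 | 2·2 = 4
Q: 2·0+1·8 = 8 | 2·4 = 8
G: 2·0+1·8 = 8 | 2·4 = 8
M: 2·3+1·0 = 6 | 2·3 = 6
gcd(2,1,2) = 1

Coefficients: [2, 1, 2]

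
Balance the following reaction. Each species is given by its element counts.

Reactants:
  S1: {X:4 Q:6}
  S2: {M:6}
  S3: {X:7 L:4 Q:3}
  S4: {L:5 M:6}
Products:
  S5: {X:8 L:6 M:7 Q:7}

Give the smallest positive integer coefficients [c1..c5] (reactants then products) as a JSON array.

X: 5·4+3·0+4·7+4·0 = 48 | 6·8 = 48
L: 5·0+3·0+4·4+4·5 = 36 | 6·6 = 36
M: 5·0+3·6+4·0+4·6 = 42 | 6·7 = 42
Q: 5·6+3·0+4·3+4·0 = 42 | 6·7 = 42
gcd(5,3,4,4,6) = 1

Coefficients: [5, 3, 4, 4, 6]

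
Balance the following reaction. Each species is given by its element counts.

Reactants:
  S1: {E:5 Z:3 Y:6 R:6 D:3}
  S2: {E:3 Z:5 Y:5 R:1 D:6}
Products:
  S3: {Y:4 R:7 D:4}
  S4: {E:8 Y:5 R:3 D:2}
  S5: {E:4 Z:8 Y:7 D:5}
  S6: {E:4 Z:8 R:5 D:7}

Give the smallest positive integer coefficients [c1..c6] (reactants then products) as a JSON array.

Coefficients: [6, 6, 4, 3, 5, 1]

E: 6·5+6·3 = 48 | 4·0+3·8+5·4+1·4 = 48
Z: 6·3+6·5 = 48 | 4·0+3·0+5·8+1·8 = 48
Y: 6·6+6·5 = 66 | 4·4+3·5+5·7+1·0 = 66
R: 6·6+6·1 = 42 | 4·7+3·3+5·0+1·5 = 42
D: 6·3+6·6 = 54 | 4·4+3·2+5·5+1·7 = 54
gcd(6,6,4,3,5,1) = 1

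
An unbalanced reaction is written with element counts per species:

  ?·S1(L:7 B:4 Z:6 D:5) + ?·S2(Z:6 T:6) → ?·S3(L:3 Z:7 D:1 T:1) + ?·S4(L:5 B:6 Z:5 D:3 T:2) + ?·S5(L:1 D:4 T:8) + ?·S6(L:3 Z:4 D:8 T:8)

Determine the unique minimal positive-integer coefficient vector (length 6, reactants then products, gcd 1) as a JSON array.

L: 6·7+5·0 = 42 | 6·3+4·5+1·1+1·3 = 42
B: 6·4+5·0 = 24 | 6·0+4·6+1·0+1·0 = 24
Z: 6·6+5·6 = 66 | 6·7+4·5+1·0+1·4 = 66
D: 6·5+5·0 = 30 | 6·1+4·3+1·4+1·8 = 30
T: 6·0+5·6 = 30 | 6·1+4·2+1·8+1·8 = 30
gcd(6,5,6,4,1,1) = 1

Coefficients: [6, 5, 6, 4, 1, 1]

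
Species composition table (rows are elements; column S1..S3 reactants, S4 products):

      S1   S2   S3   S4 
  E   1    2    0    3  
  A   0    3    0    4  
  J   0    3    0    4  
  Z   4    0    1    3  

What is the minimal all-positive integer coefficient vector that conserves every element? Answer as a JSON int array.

E: 1·1+4·2+5·0 = 9 | 3·3 = 9
A: 1·0+4·3+5·0 = 12 | 3·4 = 12
J: 1·0+4·3+5·0 = 12 | 3·4 = 12
Z: 1·4+4·0+5·1 = 9 | 3·3 = 9
gcd(1,4,5,3) = 1

Coefficients: [1, 4, 5, 3]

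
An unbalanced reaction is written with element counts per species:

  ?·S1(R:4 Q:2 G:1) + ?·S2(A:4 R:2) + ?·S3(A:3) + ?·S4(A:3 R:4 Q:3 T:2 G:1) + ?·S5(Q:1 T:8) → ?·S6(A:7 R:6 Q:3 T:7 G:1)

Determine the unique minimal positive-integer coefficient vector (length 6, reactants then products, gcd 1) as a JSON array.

Coefficients: [5, 6, 5, 1, 5, 6]

A: 5·0+6·4+5·3+1·3+5·0 = 42 | 6·7 = 42
R: 5·4+6·2+5·0+1·4+5·0 = 36 | 6·6 = 36
Q: 5·2+6·0+5·0+1·3+5·1 = 18 | 6·3 = 18
T: 5·0+6·0+5·0+1·2+5·8 = 42 | 6·7 = 42
G: 5·1+6·0+5·0+1·1+5·0 = 6 | 6·1 = 6
gcd(5,6,5,1,5,6) = 1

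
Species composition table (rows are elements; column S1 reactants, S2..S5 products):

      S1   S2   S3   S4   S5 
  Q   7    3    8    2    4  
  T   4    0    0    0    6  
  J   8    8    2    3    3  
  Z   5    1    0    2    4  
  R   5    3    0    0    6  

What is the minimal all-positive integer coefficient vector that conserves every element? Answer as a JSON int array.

Q: 6·7 = 42 | 2·3+1·8+6·2+4·4 = 42
T: 6·4 = 24 | 2·0+1·0+6·0+4·6 = 24
J: 6·8 = 48 | 2·8+1·2+6·3+4·3 = 48
Z: 6·5 = 30 | 2·1+1·0+6·2+4·4 = 30
R: 6·5 = 30 | 2·3+1·0+6·0+4·6 = 30
gcd(6,2,1,6,4) = 1

Coefficients: [6, 2, 1, 6, 4]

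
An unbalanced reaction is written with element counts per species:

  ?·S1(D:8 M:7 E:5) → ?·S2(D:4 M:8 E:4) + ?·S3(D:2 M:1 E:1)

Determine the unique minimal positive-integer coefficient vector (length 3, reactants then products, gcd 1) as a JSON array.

D: 2·8 = 16 | 1·4+6·2 = 16
M: 2·7 = 14 | 1·8+6·1 = 14
E: 2·5 = 10 | 1·4+6·1 = 10
gcd(2,1,6) = 1

Coefficients: [2, 1, 6]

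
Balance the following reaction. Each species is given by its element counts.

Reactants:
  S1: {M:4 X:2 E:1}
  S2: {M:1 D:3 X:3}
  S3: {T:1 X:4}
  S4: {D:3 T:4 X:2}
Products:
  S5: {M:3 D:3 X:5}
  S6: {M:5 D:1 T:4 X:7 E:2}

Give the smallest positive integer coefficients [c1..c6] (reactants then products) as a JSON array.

Coefficients: [6, 3, 4, 2, 4, 3]

M: 6·4+3·1+4·0+2·0 = 27 | 4·3+3·5 = 27
D: 6·0+3·3+4·0+2·3 = 15 | 4·3+3·1 = 15
T: 6·0+3·0+4·1+2·4 = 12 | 4·0+3·4 = 12
X: 6·2+3·3+4·4+2·2 = 41 | 4·5+3·7 = 41
E: 6·1+3·0+4·0+2·0 = 6 | 4·0+3·2 = 6
gcd(6,3,4,2,4,3) = 1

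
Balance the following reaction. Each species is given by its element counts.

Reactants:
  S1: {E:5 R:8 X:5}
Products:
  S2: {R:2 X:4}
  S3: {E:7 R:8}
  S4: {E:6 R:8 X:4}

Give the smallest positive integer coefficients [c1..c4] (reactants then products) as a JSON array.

E: 4·5 = 20 | 4·0+2·7+1·6 = 20
R: 4·8 = 32 | 4·2+2·8+1·8 = 32
X: 4·5 = 20 | 4·4+2·0+1·4 = 20
gcd(4,4,2,1) = 1

Coefficients: [4, 4, 2, 1]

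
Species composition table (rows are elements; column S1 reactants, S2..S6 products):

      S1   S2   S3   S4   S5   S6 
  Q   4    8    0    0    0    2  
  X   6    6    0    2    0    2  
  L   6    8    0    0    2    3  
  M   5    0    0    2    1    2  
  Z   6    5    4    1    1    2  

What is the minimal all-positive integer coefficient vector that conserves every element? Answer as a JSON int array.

Q: 4·4 = 16 | 1·8+1·0+5·0+2·0+4·2 = 16
X: 4·6 = 24 | 1·6+1·0+5·2+2·0+4·2 = 24
L: 4·6 = 24 | 1·8+1·0+5·0+2·2+4·3 = 24
M: 4·5 = 20 | 1·0+1·0+5·2+2·1+4·2 = 20
Z: 4·6 = 24 | 1·5+1·4+5·1+2·1+4·2 = 24
gcd(4,1,1,5,2,4) = 1

Coefficients: [4, 1, 1, 5, 2, 4]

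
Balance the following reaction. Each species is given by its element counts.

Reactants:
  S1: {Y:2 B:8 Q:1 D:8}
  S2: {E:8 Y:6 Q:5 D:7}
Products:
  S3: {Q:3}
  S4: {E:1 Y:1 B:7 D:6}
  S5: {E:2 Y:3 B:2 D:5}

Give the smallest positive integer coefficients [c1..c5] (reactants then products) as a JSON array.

Coefficients: [5, 2, 5, 4, 6]

E: 5·0+2·8 = 16 | 5·0+4·1+6·2 = 16
Y: 5·2+2·6 = 22 | 5·0+4·1+6·3 = 22
B: 5·8+2·0 = 40 | 5·0+4·7+6·2 = 40
Q: 5·1+2·5 = 15 | 5·3+4·0+6·0 = 15
D: 5·8+2·7 = 54 | 5·0+4·6+6·5 = 54
gcd(5,2,5,4,6) = 1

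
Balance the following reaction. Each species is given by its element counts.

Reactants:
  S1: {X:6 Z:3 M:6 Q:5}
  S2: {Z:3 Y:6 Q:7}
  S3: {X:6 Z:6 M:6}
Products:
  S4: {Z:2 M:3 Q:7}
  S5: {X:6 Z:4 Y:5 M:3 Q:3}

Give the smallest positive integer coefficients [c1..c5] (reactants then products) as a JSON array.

X: 5·6+5·0+1·6 = 36 | 6·0+6·6 = 36
Z: 5·3+5·3+1·6 = 36 | 6·2+6·4 = 36
Y: 5·0+5·6+1·0 = 30 | 6·0+6·5 = 30
M: 5·6+5·0+1·6 = 36 | 6·3+6·3 = 36
Q: 5·5+5·7+1·0 = 60 | 6·7+6·3 = 60
gcd(5,5,1,6,6) = 1

Coefficients: [5, 5, 1, 6, 6]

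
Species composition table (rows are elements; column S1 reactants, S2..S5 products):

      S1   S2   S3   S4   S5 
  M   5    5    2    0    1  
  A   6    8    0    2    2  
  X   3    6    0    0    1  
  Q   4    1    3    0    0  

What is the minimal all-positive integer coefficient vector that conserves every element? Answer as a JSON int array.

M: 5·5 = 25 | 2·5+6·2+4·0+3·1 = 25
A: 5·6 = 30 | 2·8+6·0+4·2+3·2 = 30
X: 5·3 = 15 | 2·6+6·0+4·0+3·1 = 15
Q: 5·4 = 20 | 2·1+6·3+4·0+3·0 = 20
gcd(5,2,6,4,3) = 1

Coefficients: [5, 2, 6, 4, 3]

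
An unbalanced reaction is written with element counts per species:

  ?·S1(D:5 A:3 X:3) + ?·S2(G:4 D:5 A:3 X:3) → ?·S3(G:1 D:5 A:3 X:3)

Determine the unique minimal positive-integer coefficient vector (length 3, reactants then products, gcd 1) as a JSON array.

G: 3·0+1·4 = 4 | 4·1 = 4
D: 3·5+1·5 = 20 | 4·5 = 20
A: 3·3+1·3 = 12 | 4·3 = 12
X: 3·3+1·3 = 12 | 4·3 = 12
gcd(3,1,4) = 1

Coefficients: [3, 1, 4]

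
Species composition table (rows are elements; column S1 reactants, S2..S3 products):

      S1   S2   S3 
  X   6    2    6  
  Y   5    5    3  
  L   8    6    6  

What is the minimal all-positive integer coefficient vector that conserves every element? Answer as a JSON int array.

X: 6·6 = 36 | 3·2+5·6 = 36
Y: 6·5 = 30 | 3·5+5·3 = 30
L: 6·8 = 48 | 3·6+5·6 = 48
gcd(6,3,5) = 1

Coefficients: [6, 3, 5]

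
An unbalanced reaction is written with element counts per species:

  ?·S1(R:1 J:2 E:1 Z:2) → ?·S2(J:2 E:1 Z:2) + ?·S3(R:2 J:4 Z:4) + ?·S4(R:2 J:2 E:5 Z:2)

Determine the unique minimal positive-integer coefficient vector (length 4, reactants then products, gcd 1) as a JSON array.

R: 6·1 = 6 | 1·0+2·2+1·2 = 6
J: 6·2 = 12 | 1·2+2·4+1·2 = 12
E: 6·1 = 6 | 1·1+2·0+1·5 = 6
Z: 6·2 = 12 | 1·2+2·4+1·2 = 12
gcd(6,1,2,1) = 1

Coefficients: [6, 1, 2, 1]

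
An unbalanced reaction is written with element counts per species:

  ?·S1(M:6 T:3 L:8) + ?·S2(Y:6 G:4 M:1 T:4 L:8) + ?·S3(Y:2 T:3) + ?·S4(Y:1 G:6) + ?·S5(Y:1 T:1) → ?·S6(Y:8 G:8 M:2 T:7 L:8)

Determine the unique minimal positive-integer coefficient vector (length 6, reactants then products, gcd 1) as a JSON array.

Coefficients: [1, 4, 4, 4, 4, 5]

Y: 1·0+4·6+4·2+4·1+4·1 = 40 | 5·8 = 40
G: 1·0+4·4+4·0+4·6+4·0 = 40 | 5·8 = 40
M: 1·6+4·1+4·0+4·0+4·0 = 10 | 5·2 = 10
T: 1·3+4·4+4·3+4·0+4·1 = 35 | 5·7 = 35
L: 1·8+4·8+4·0+4·0+4·0 = 40 | 5·8 = 40
gcd(1,4,4,4,4,5) = 1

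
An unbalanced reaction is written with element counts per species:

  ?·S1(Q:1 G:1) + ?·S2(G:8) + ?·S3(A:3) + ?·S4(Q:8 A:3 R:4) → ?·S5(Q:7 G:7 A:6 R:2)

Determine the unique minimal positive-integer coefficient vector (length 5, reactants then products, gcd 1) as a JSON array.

Q: 6·1+1·0+3·0+1·8 = 14 | 2·7 = 14
G: 6·1+1·8+3·0+1·0 = 14 | 2·7 = 14
A: 6·0+1·0+3·3+1·3 = 12 | 2·6 = 12
R: 6·0+1·0+3·0+1·4 = 4 | 2·2 = 4
gcd(6,1,3,1,2) = 1

Coefficients: [6, 1, 3, 1, 2]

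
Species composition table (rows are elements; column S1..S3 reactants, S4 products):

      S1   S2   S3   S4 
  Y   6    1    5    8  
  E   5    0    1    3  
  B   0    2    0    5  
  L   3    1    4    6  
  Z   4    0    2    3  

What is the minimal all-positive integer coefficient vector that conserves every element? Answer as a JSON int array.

Y: 1·6+5·1+1·5 = 16 | 2·8 = 16
E: 1·5+5·0+1·1 = 6 | 2·3 = 6
B: 1·0+5·2+1·0 = 10 | 2·5 = 10
L: 1·3+5·1+1·4 = 12 | 2·6 = 12
Z: 1·4+5·0+1·2 = 6 | 2·3 = 6
gcd(1,5,1,2) = 1

Coefficients: [1, 5, 1, 2]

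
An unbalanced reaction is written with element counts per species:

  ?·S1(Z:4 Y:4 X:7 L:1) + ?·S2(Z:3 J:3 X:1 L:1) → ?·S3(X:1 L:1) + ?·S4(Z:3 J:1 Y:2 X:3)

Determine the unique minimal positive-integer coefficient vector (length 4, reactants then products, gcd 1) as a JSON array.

Coefficients: [3, 2, 5, 6]

Z: 3·4+2·3 = 18 | 5·0+6·3 = 18
J: 3·0+2·3 = 6 | 5·0+6·1 = 6
Y: 3·4+2·0 = 12 | 5·0+6·2 = 12
X: 3·7+2·1 = 23 | 5·1+6·3 = 23
L: 3·1+2·1 = 5 | 5·1+6·0 = 5
gcd(3,2,5,6) = 1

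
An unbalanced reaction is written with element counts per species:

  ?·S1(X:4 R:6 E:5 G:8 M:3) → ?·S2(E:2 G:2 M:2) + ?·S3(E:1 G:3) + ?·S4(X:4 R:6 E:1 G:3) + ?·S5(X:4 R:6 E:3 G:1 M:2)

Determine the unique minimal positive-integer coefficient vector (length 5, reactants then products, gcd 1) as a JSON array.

Coefficients: [4, 5, 4, 3, 1]

X: 4·4 = 16 | 5·0+4·0+3·4+1·4 = 16
R: 4·6 = 24 | 5·0+4·0+3·6+1·6 = 24
E: 4·5 = 20 | 5·2+4·1+3·1+1·3 = 20
G: 4·8 = 32 | 5·2+4·3+3·3+1·1 = 32
M: 4·3 = 12 | 5·2+4·0+3·0+1·2 = 12
gcd(4,5,4,3,1) = 1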